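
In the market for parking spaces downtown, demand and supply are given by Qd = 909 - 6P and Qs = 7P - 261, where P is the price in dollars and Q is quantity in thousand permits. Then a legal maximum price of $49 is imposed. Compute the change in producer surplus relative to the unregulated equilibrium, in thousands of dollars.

Equilibrium: 909 - 6P = 7P - 261, so 1170 = 13P and P* = 90, Q* = 369.
Because the ceiling (49) lies below the market-clearing price, it is binding.
At P = 49: Qd = 909 - 6·49 = 615 and Qs = 7·49 - 261 = 82.
Producer surplus without the control is ½ · (90 - 261/7) · 369 = 136161/14.
With the ceiling, producers sell 82 units at 49, so PS = ½ · (49 - 261/7) · 82 = 3362/7.
Change in producer surplus = 3362/7 - 136161/14 = -9245.5.

-9245.5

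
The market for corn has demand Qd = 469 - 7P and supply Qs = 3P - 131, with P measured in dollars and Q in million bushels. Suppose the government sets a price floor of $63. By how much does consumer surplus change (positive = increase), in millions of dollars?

-115.5

Without the control the market clears where 469 - 7P = 3P - 131, i.e. P* = 60 and Q* = 49.
Since 63 > 60, the floor is binding.
At P = 63: Qd = 469 - 7·63 = 28 and Qs = 3·63 - 131 = 58.
Consumer surplus without the control is ½ · (67 - 60) · 49 = 171.5.
With the floor, consumers buy 28 units at 63, so CS = ½ · (67 - 63) · 28 = 56.
Change in consumer surplus = 56 - 171.5 = -115.5.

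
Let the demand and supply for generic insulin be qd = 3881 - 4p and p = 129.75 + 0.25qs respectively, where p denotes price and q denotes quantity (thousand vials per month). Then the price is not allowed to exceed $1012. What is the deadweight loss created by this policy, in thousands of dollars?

Rearranging supply gives qs = 4p - 519. Equilibrium: 3881 - 4p = 4p - 519, so 4400 = 8p and p* = 550, q* = 1681.
Since 1012 is above p* = 550, the ceiling does not bind and the free-market outcome prevails.
Since the control does not bind, no trades are prevented and deadweight loss is zero.

0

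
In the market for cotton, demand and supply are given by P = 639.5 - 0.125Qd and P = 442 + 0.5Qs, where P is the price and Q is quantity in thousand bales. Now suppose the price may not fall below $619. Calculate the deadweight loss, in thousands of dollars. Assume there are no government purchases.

7220

Rearranging demand gives Qd = 5116 - 8P; rearranging supply gives Qs = 2P - 884. Without the control the market clears where 5116 - 8P = 2P - 884, i.e. P* = 600 and Q* = 316.
Because the floor (619) lies above the market-clearing price, it is binding.
At P = 619: Qd = 5116 - 8·619 = 164 and Qs = 2·619 - 884 = 354.
Quantity traded falls to 164. At Q = 164 the demand price is (5116 - 164)/8 = 619 and the supply price is (884 + 164)/2 = 524.
Deadweight loss = ½ · (619 - 524) · (316 - 164) = ½ · 95 · 152 = 7220.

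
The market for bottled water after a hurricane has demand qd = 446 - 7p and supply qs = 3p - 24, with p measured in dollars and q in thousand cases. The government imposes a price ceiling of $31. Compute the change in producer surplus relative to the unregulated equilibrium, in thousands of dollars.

Without the control the market clears where 446 - 7p = 3p - 24, i.e. p* = 47 and q* = 117.
Since 31 < 47, the ceiling is binding.
At p = 31: qd = 446 - 7·31 = 229 and qs = 3·31 - 24 = 69.
Producer surplus without the control is ½ · (47 - 8) · 117 = 2281.5.
With the ceiling, producers sell 69 units at 31, so PS = ½ · (31 - 8) · 69 = 793.5.
Change in producer surplus = 793.5 - 2281.5 = -1488.

-1488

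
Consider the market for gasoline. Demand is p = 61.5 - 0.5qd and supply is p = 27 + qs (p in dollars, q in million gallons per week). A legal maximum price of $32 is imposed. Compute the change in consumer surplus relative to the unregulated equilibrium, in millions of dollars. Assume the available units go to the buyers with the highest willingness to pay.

9

Rearranging demand gives qd = 123 - 2p; rearranging supply gives qs = p - 27. Setting quantity demanded equal to quantity supplied, 123 - 2p = p - 27, gives p* = 50 and q* = 23.
The ceiling of 32 is below the equilibrium price 50, so it binds.
At p = 32: qd = 123 - 2·32 = 59 and qs = 32 - 27 = 5.
Consumer surplus without the control is ½ · (61.5 - 50) · 23 = 132.25.
With the ceiling, 5 units are sold at 32 (assume they go to the highest-value buyers). The demand price at q = 5 is 59, so CS = ½ · [(61.5 - 32) + (59 - 32)] · 5 = 141.25.
Change in consumer surplus = 141.25 - 132.25 = 9.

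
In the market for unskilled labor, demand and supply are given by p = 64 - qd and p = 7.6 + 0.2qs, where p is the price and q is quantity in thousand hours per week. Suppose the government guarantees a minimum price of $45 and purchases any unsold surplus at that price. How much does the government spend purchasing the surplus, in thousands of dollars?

7560

Rearranging demand gives qd = 64 - p; rearranging supply gives qs = 5p - 38. Setting quantity demanded equal to quantity supplied, 64 - p = 5p - 38, gives p* = 17 and q* = 47.
Since 45 > 17, the floor is binding.
At p = 45: qd = 64 - 45 = 19 and qs = 5·45 - 38 = 187.
Surplus = qs - qd = 168.
Government expenditure = surplus × support price = 168 × 45 = 7560.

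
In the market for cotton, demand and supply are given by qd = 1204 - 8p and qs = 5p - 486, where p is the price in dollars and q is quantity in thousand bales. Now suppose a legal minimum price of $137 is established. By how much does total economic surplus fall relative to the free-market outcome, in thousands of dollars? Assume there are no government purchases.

509.6

In a free market, 1204 - 8p = 5p - 486 gives the equilibrium p* = 130, q* = 164.
Since 137 > 130, the floor is binding.
At p = 137: qd = 1204 - 8·137 = 108 and qs = 5·137 - 486 = 199.
Quantity traded falls to 108. At q = 108 the demand price is (1204 - 108)/8 = 137 and the supply price is (486 + 108)/5 = 118.8.
Deadweight loss = ½ · (137 - 118.8) · (164 - 108) = ½ · 18.2 · 56 = 509.6.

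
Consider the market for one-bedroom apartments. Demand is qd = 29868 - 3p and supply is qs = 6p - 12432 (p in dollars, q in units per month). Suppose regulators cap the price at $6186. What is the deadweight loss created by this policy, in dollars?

In a free market, 29868 - 3p = 6p - 12432 gives the equilibrium p* = 4700, q* = 15768.
Since 6186 is above p* = 4700, the ceiling does not bind and the free-market outcome prevails.
Since the control does not bind, no trades are prevented and deadweight loss is zero.

0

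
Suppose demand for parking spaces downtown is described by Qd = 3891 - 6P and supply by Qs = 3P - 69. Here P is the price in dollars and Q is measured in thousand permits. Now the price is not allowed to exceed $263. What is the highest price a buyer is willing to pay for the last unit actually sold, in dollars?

Without the control the market clears where 3891 - 6P = 3P - 69, i.e. P* = 440 and Q* = 1251.
Because the ceiling (263) lies below the market-clearing price, it is binding.
At P = 263: Qd = 3891 - 6·263 = 2313 and Qs = 3·263 - 69 = 720.
Only 720 units reach the market. On the demand curve, the marginal buyer's willingness to pay at Q = 720 is (3891 - 720)/6 = 528.5.

528.5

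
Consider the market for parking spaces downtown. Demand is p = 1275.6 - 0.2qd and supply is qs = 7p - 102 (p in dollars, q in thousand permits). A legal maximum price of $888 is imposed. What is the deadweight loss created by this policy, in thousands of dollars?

0

Rearranging demand gives qd = 6378 - 5p. In a free market, 6378 - 5p = 7p - 102 gives the equilibrium p* = 540, q* = 3678.
Since 888 is above p* = 540, the ceiling does not bind and the free-market outcome prevails.
Since the control does not bind, no trades are prevented and deadweight loss is zero.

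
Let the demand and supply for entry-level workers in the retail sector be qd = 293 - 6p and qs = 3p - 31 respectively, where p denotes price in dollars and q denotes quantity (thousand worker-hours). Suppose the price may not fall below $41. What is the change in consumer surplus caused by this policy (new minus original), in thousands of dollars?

Without the control the market clears where 293 - 6p = 3p - 31, i.e. p* = 36 and q* = 77.
Because the floor (41) lies above the market-clearing price, it is binding.
At p = 41: qd = 293 - 6·41 = 47 and qs = 3·41 - 31 = 92.
Consumer surplus without the control is ½ · (293/6 - 36) · 77 = 5929/12.
With the floor, consumers buy 47 units at 41, so CS = ½ · (293/6 - 41) · 47 = 2209/12.
Change in consumer surplus = 2209/12 - 5929/12 = -310.

-310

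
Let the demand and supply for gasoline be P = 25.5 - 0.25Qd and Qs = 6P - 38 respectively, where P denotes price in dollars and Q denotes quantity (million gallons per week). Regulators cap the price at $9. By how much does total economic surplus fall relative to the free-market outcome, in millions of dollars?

187.5

Rearranging demand gives Qd = 102 - 4P. Equilibrium: 102 - 4P = 6P - 38, so 140 = 10P and P* = 14, Q* = 46.
Because the ceiling (9) lies below the market-clearing price, it is binding.
At P = 9: Qd = 102 - 4·9 = 66 and Qs = 6·9 - 38 = 16.
Quantity traded falls to 16. At Q = 16 the demand price is (102 - 16)/4 = 21.5 and the supply price is (38 + 16)/6 = 9.
Deadweight loss = ½ · (21.5 - 9) · (46 - 16) = ½ · 12.5 · 30 = 187.5.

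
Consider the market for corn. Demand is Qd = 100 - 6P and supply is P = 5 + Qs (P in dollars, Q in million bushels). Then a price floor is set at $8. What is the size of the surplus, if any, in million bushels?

0

Rearranging supply gives Qs = P - 5. Equilibrium: 100 - 6P = P - 5, so 105 = 7P and P* = 15, Q* = 10.
The floor of 8 is below the equilibrium price 15, so it is not binding; the market clears at P* = 15, Q* = 10.
Since the control does not bind, there is no surplus.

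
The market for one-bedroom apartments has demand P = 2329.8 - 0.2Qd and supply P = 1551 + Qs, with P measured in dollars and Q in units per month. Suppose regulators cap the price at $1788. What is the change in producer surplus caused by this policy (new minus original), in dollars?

Rearranging demand gives Qd = 11649 - 5P; rearranging supply gives Qs = P - 1551. Equilibrium: 11649 - 5P = P - 1551, so 13200 = 6P and P* = 2200, Q* = 649.
The ceiling of 1788 is below the equilibrium price 2200, so it binds.
At P = 1788: Qd = 11649 - 5·1788 = 2709 and Qs = 1788 - 1551 = 237.
Producer surplus without the control is ½ · (2200 - 1551) · 649 = 210600.5.
With the ceiling, producers sell 237 units at 1788, so PS = ½ · (1788 - 1551) · 237 = 28084.5.
Change in producer surplus = 28084.5 - 210600.5 = -182516.

-182516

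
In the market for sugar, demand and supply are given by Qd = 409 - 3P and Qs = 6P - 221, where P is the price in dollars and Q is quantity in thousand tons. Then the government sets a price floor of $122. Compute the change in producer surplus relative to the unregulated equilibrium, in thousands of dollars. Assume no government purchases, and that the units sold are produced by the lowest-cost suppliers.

Without the control the market clears where 409 - 3P = 6P - 221, i.e. P* = 70 and Q* = 199.
The floor of 122 is above the equilibrium price 70, so it binds.
At P = 122: Qd = 409 - 3·122 = 43 and Qs = 6·122 - 221 = 511.
Producer surplus without the control is ½ · (70 - 221/6) · 199 = 39601/12.
With the floor, 43 units are sold at 122. The supply price at Q = 43 is 44, so PS = ½ · [(122 - 221/6) + (122 - 44)] · 43 = 42097/12.
Change in producer surplus = 42097/12 - 39601/12 = 208.

208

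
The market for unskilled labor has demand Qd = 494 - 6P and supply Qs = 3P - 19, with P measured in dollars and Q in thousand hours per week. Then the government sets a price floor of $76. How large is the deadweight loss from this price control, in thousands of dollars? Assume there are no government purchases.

In a free market, 494 - 6P = 3P - 19 gives the equilibrium P* = 57, Q* = 152.
The floor of 76 is above the equilibrium price 57, so it binds.
At P = 76: Qd = 494 - 6·76 = 38 and Qs = 3·76 - 19 = 209.
Quantity traded falls to 38. At Q = 38 the demand price is (494 - 38)/6 = 76 and the supply price is (19 + 38)/3 = 19.
Deadweight loss = ½ · (76 - 19) · (152 - 38) = ½ · 57 · 114 = 3249.

3249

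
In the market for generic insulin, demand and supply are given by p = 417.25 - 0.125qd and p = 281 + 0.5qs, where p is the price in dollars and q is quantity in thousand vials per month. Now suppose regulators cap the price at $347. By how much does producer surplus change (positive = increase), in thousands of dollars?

-7525

Rearranging demand gives qd = 3338 - 8p; rearranging supply gives qs = 2p - 562. Without the control the market clears where 3338 - 8p = 2p - 562, i.e. p* = 390 and q* = 218.
Because the ceiling (347) lies below the market-clearing price, it is binding.
At p = 347: qd = 3338 - 8·347 = 562 and qs = 2·347 - 562 = 132.
Producer surplus without the control is ½ · (390 - 281) · 218 = 11881.
With the ceiling, producers sell 132 units at 347, so PS = ½ · (347 - 281) · 132 = 4356.
Change in producer surplus = 4356 - 11881 = -7525.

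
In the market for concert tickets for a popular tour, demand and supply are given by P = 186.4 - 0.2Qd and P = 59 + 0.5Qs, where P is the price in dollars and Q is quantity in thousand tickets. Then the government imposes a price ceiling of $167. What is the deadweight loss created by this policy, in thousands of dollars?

0

Rearranging demand gives Qd = 932 - 5P; rearranging supply gives Qs = 2P - 118. Equilibrium: 932 - 5P = 2P - 118, so 1050 = 7P and P* = 150, Q* = 182.
Since 167 is above P* = 150, the ceiling does not bind and the free-market outcome prevails.
Since the control does not bind, no trades are prevented and deadweight loss is zero.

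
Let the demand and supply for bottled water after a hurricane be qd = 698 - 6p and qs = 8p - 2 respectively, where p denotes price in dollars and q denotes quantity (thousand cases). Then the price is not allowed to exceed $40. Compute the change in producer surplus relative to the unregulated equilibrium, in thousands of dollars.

-3580

In a free market, 698 - 6p = 8p - 2 gives the equilibrium p* = 50, q* = 398.
Since 40 < 50, the ceiling is binding.
At p = 40: qd = 698 - 6·40 = 458 and qs = 8·40 - 2 = 318.
Producer surplus without the control is ½ · (50 - 0.25) · 398 = 9900.25.
With the ceiling, producers sell 318 units at 40, so PS = ½ · (40 - 0.25) · 318 = 6320.25.
Change in producer surplus = 6320.25 - 9900.25 = -3580.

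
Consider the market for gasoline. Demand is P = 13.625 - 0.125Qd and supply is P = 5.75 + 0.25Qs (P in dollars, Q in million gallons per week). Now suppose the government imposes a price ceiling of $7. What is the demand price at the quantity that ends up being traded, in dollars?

13

Rearranging demand gives Qd = 109 - 8P; rearranging supply gives Qs = 4P - 23. Setting quantity demanded equal to quantity supplied, 109 - 8P = 4P - 23, gives P* = 11 and Q* = 21.
Since 7 < 11, the ceiling is binding.
At P = 7: Qd = 109 - 8·7 = 53 and Qs = 4·7 - 23 = 5.
Only 5 units reach the market. On the demand curve, the marginal buyer's willingness to pay at Q = 5 is (109 - 5)/8 = 13.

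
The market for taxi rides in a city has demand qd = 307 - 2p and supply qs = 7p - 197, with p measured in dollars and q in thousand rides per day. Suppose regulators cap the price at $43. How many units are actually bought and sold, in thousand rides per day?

104

In a free market, 307 - 2p = 7p - 197 gives the equilibrium p* = 56, q* = 195.
Since 43 < 56, the ceiling is binding.
At p = 43: qd = 307 - 2·43 = 221 and qs = 7·43 - 197 = 104.
The quantity actually transacted is the short side, supply: 104.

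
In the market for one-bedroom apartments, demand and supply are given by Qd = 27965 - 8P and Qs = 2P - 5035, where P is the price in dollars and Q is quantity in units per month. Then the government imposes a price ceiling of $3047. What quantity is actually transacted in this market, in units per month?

Equilibrium: 27965 - 8P = 2P - 5035, so 33000 = 10P and P* = 3300, Q* = 1565.
The ceiling of 3047 is below the equilibrium price 3300, so it binds.
At P = 3047: Qd = 27965 - 8·3047 = 3589 and Qs = 2·3047 - 5035 = 1059.
The quantity actually transacted is the short side, supply: 1059.

1059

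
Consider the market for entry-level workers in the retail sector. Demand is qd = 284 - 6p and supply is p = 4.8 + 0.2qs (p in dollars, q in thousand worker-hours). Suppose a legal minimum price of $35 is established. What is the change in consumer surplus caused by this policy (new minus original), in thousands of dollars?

-665

Rearranging supply gives qs = 5p - 24. Without the control the market clears where 284 - 6p = 5p - 24, i.e. p* = 28 and q* = 116.
Because the floor (35) lies above the market-clearing price, it is binding.
At p = 35: qd = 284 - 6·35 = 74 and qs = 5·35 - 24 = 151.
Consumer surplus without the control is ½ · (142/3 - 28) · 116 = 3364/3.
With the floor, consumers buy 74 units at 35, so CS = ½ · (142/3 - 35) · 74 = 1369/3.
Change in consumer surplus = 1369/3 - 3364/3 = -665.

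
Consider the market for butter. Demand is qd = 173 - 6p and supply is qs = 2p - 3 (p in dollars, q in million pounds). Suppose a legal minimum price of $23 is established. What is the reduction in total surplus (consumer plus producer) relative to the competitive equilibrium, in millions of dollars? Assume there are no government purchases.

Without the control the market clears where 173 - 6p = 2p - 3, i.e. p* = 22 and q* = 41.
Since 23 > 22, the floor is binding.
At p = 23: qd = 173 - 6·23 = 35 and qs = 2·23 - 3 = 43.
Quantity traded falls to 35. At q = 35 the demand price is (173 - 35)/6 = 23 and the supply price is (3 + 35)/2 = 19.
Deadweight loss = ½ · (23 - 19) · (41 - 35) = ½ · 4 · 6 = 12.

12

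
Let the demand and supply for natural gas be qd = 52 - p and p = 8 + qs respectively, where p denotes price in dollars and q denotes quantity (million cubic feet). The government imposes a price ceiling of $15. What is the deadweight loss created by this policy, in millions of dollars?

225

Rearranging supply gives qs = p - 8. Equilibrium: 52 - p = p - 8, so 60 = 2p and p* = 30, q* = 22.
Since 15 < 30, the ceiling is binding.
At p = 15: qd = 52 - 15 = 37 and qs = 15 - 8 = 7.
Quantity traded falls to 7. At q = 7 the demand price is 52 - 7 = 45 and the supply price is 8 + 7 = 15.
Deadweight loss = ½ · (45 - 15) · (22 - 7) = ½ · 30 · 15 = 225.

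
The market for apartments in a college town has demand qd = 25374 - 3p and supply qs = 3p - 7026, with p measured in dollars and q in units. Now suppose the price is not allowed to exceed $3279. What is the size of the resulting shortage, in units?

Setting quantity demanded equal to quantity supplied, 25374 - 3p = 3p - 7026, gives p* = 5400 and q* = 9174.
Because the ceiling (3279) lies below the market-clearing price, it is binding.
At p = 3279: qd = 25374 - 3·3279 = 15537 and qs = 3·3279 - 7026 = 2811.
Shortage = qd - qs = 15537 - 2811 = 12726.

12726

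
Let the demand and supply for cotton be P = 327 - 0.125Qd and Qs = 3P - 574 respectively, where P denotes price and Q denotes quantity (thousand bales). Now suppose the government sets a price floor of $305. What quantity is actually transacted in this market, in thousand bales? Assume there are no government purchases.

176

Rearranging demand gives Qd = 2616 - 8P. Equilibrium: 2616 - 8P = 3P - 574, so 3190 = 11P and P* = 290, Q* = 296.
Since 305 > 290, the floor is binding.
At P = 305: Qd = 2616 - 8·305 = 176 and Qs = 3·305 - 574 = 341.
The quantity actually transacted is the short side, demand: 176.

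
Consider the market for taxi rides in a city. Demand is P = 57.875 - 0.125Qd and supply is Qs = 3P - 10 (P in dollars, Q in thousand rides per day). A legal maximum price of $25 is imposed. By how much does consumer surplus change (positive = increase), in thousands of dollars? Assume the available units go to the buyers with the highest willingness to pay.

987.75

Rearranging demand gives Qd = 463 - 8P. Equilibrium: 463 - 8P = 3P - 10, so 473 = 11P and P* = 43, Q* = 119.
Because the ceiling (25) lies below the market-clearing price, it is binding.
At P = 25: Qd = 463 - 8·25 = 263 and Qs = 3·25 - 10 = 65.
Consumer surplus without the control is ½ · (57.875 - 43) · 119 = 885.0625.
With the ceiling, 65 units are sold at 25 (assume they go to the highest-value buyers). The demand price at Q = 65 is 49.75, so CS = ½ · [(57.875 - 25) + (49.75 - 25)] · 65 = 1872.8125.
Change in consumer surplus = 1872.8125 - 885.0625 = 987.75.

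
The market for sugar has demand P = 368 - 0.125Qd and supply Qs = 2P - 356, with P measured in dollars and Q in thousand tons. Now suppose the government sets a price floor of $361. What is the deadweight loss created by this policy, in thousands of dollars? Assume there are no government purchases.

Rearranging demand gives Qd = 2944 - 8P. Equilibrium: 2944 - 8P = 2P - 356, so 3300 = 10P and P* = 330, Q* = 304.
The floor of 361 is above the equilibrium price 330, so it binds.
At P = 361: Qd = 2944 - 8·361 = 56 and Qs = 2·361 - 356 = 366.
Quantity traded falls to 56. At Q = 56 the demand price is (2944 - 56)/8 = 361 and the supply price is (356 + 56)/2 = 206.
Deadweight loss = ½ · (361 - 206) · (304 - 56) = ½ · 155 · 248 = 19220.

19220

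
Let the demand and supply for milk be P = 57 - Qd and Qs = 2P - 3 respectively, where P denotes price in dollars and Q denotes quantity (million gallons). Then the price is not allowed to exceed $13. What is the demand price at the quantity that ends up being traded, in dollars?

34

Rearranging demand gives Qd = 57 - P. In a free market, 57 - P = 2P - 3 gives the equilibrium P* = 20, Q* = 37.
Because the ceiling (13) lies below the market-clearing price, it is binding.
At P = 13: Qd = 57 - 13 = 44 and Qs = 2·13 - 3 = 23.
Only 23 units reach the market. On the demand curve, the marginal buyer's willingness to pay at Q = 23 is (57 - 23) = 34.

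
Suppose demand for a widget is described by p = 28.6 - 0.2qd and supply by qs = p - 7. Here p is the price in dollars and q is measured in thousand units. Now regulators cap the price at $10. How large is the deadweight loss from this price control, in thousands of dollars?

Rearranging demand gives qd = 143 - 5p. Without the control the market clears where 143 - 5p = p - 7, i.e. p* = 25 and q* = 18.
Since 10 < 25, the ceiling is binding.
At p = 10: qd = 143 - 5·10 = 93 and qs = 10 - 7 = 3.
Quantity traded falls to 3. At q = 3 the demand price is (143 - 3)/5 = 28 and the supply price is 7 + 3 = 10.
Deadweight loss = ½ · (28 - 10) · (18 - 3) = ½ · 18 · 15 = 135.

135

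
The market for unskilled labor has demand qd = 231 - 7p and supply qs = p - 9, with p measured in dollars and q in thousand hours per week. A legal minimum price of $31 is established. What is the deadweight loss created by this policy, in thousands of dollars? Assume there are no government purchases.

28

Setting quantity demanded equal to quantity supplied, 231 - 7p = p - 9, gives p* = 30 and q* = 21.
The floor of 31 is above the equilibrium price 30, so it binds.
At p = 31: qd = 231 - 7·31 = 14 and qs = 31 - 9 = 22.
Quantity traded falls to 14. At q = 14 the demand price is (231 - 14)/7 = 31 and the supply price is 9 + 14 = 23.
Deadweight loss = ½ · (31 - 23) · (21 - 14) = ½ · 8 · 7 = 28.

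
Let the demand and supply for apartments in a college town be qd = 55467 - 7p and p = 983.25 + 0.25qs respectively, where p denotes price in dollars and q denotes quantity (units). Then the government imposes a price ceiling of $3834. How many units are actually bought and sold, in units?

Rearranging supply gives qs = 4p - 3933. Setting quantity demanded equal to quantity supplied, 55467 - 7p = 4p - 3933, gives p* = 5400 and q* = 17667.
Since 3834 < 5400, the ceiling is binding.
At p = 3834: qd = 55467 - 7·3834 = 28629 and qs = 4·3834 - 3933 = 11403.
The quantity actually transacted is the short side, supply: 11403.

11403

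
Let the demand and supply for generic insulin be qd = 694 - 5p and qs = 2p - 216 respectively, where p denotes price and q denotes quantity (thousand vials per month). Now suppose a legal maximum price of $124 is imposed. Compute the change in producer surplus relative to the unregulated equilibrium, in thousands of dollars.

Without the control the market clears where 694 - 5p = 2p - 216, i.e. p* = 130 and q* = 44.
Since 124 < 130, the ceiling is binding.
At p = 124: qd = 694 - 5·124 = 74 and qs = 2·124 - 216 = 32.
Producer surplus without the control is ½ · (130 - 108) · 44 = 484.
With the ceiling, producers sell 32 units at 124, so PS = ½ · (124 - 108) · 32 = 256.
Change in producer surplus = 256 - 484 = -228.

-228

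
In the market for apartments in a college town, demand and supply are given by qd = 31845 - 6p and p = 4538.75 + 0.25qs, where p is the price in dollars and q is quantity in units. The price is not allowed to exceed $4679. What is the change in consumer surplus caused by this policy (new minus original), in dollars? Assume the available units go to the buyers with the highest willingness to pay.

42693

Rearranging supply gives qs = 4p - 18155. In a free market, 31845 - 6p = 4p - 18155 gives the equilibrium p* = 5000, q* = 1845.
The ceiling of 4679 is below the equilibrium price 5000, so it binds.
At p = 4679: qd = 31845 - 6·4679 = 3771 and qs = 4·4679 - 18155 = 561.
Consumer surplus without the control is ½ · (5307.5 - 5000) · 1845 = 283668.75.
With the ceiling, 561 units are sold at 4679 (assume they go to the highest-value buyers). The demand price at q = 561 is 5214, so CS = ½ · [(5307.5 - 4679) + (5214 - 4679)] · 561 = 326361.75.
Change in consumer surplus = 326361.75 - 283668.75 = 42693.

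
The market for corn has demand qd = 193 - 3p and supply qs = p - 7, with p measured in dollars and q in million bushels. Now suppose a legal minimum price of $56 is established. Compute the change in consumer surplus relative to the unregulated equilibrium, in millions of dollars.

Setting quantity demanded equal to quantity supplied, 193 - 3p = p - 7, gives p* = 50 and q* = 43.
Because the floor (56) lies above the market-clearing price, it is binding.
At p = 56: qd = 193 - 3·56 = 25 and qs = 56 - 7 = 49.
Consumer surplus without the control is ½ · (193/3 - 50) · 43 = 1849/6.
With the floor, consumers buy 25 units at 56, so CS = ½ · (193/3 - 56) · 25 = 625/6.
Change in consumer surplus = 625/6 - 1849/6 = -204.

-204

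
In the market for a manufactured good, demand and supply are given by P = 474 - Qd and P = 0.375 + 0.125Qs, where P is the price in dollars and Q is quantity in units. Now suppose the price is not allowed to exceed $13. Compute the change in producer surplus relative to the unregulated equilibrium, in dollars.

-10440

Rearranging demand gives Qd = 474 - P; rearranging supply gives Qs = 8P - 3. Equilibrium: 474 - P = 8P - 3, so 477 = 9P and P* = 53, Q* = 421.
Because the ceiling (13) lies below the market-clearing price, it is binding.
At P = 13: Qd = 474 - 13 = 461 and Qs = 8·13 - 3 = 101.
Producer surplus without the control is ½ · (53 - 0.375) · 421 = 11077.5625.
With the ceiling, producers sell 101 units at 13, so PS = ½ · (13 - 0.375) · 101 = 637.5625.
Change in producer surplus = 637.5625 - 11077.5625 = -10440.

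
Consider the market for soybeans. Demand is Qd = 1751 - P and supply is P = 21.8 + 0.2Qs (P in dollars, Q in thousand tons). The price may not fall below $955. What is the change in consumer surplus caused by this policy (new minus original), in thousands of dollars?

Rearranging supply gives Qs = 5P - 109. Equilibrium: 1751 - P = 5P - 109, so 1860 = 6P and P* = 310, Q* = 1441.
Since 955 > 310, the floor is binding.
At P = 955: Qd = 1751 - 955 = 796 and Qs = 5·955 - 109 = 4666.
Consumer surplus without the control is ½ · (1751 - 310) · 1441 = 1038240.5.
With the floor, consumers buy 796 units at 955, so CS = ½ · (1751 - 955) · 796 = 316808.
Change in consumer surplus = 316808 - 1038240.5 = -721432.5.

-721432.5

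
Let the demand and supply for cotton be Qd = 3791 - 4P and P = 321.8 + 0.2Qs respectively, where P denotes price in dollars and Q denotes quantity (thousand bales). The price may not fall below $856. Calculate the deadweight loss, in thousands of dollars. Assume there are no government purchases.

Rearranging supply gives Qs = 5P - 1609. In a free market, 3791 - 4P = 5P - 1609 gives the equilibrium P* = 600, Q* = 1391.
Since 856 > 600, the floor is binding.
At P = 856: Qd = 3791 - 4·856 = 367 and Qs = 5·856 - 1609 = 2671.
Quantity traded falls to 367. At Q = 367 the demand price is (3791 - 367)/4 = 856 and the supply price is (1609 + 367)/5 = 395.2.
Deadweight loss = ½ · (856 - 395.2) · (1391 - 367) = ½ · 460.8 · 1024 = 235929.6.

235929.6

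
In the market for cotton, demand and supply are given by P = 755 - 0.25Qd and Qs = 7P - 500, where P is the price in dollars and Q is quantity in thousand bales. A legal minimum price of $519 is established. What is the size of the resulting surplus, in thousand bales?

Rearranging demand gives Qd = 3020 - 4P. Without the control the market clears where 3020 - 4P = 7P - 500, i.e. P* = 320 and Q* = 1740.
Since 519 > 320, the floor is binding.
At P = 519: Qd = 3020 - 4·519 = 944 and Qs = 7·519 - 500 = 3133.
Surplus = Qs - Qd = 3133 - 944 = 2189.

2189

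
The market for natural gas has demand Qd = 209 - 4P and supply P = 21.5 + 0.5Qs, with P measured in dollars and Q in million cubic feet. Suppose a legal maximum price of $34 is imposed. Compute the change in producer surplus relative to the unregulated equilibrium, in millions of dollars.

-264

Rearranging supply gives Qs = 2P - 43. In a free market, 209 - 4P = 2P - 43 gives the equilibrium P* = 42, Q* = 41.
Since 34 < 42, the ceiling is binding.
At P = 34: Qd = 209 - 4·34 = 73 and Qs = 2·34 - 43 = 25.
Producer surplus without the control is ½ · (42 - 21.5) · 41 = 420.25.
With the ceiling, producers sell 25 units at 34, so PS = ½ · (34 - 21.5) · 25 = 156.25.
Change in producer surplus = 156.25 - 420.25 = -264.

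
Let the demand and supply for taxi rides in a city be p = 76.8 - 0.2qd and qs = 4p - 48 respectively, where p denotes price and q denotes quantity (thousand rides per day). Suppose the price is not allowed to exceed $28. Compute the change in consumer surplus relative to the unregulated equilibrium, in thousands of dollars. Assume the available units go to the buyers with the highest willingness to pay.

Rearranging demand gives qd = 384 - 5p. Without the control the market clears where 384 - 5p = 4p - 48, i.e. p* = 48 and q* = 144.
Since 28 < 48, the ceiling is binding.
At p = 28: qd = 384 - 5·28 = 244 and qs = 4·28 - 48 = 64.
Consumer surplus without the control is ½ · (76.8 - 48) · 144 = 2073.6.
With the ceiling, 64 units are sold at 28 (assume they go to the highest-value buyers). The demand price at q = 64 is 64, so CS = ½ · [(76.8 - 28) + (64 - 28)] · 64 = 2713.6.
Change in consumer surplus = 2713.6 - 2073.6 = 640.

640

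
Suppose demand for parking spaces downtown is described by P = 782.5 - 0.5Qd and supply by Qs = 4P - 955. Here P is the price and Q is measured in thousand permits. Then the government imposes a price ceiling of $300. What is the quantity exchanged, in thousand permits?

245

Rearranging demand gives Qd = 1565 - 2P. Without the control the market clears where 1565 - 2P = 4P - 955, i.e. P* = 420 and Q* = 725.
Because the ceiling (300) lies below the market-clearing price, it is binding.
At P = 300: Qd = 1565 - 2·300 = 965 and Qs = 4·300 - 955 = 245.
The quantity actually transacted is the short side, supply: 245.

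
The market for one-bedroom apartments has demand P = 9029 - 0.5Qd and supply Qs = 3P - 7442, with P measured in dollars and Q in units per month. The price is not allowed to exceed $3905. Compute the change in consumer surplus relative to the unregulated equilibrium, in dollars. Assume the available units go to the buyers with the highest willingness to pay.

1893178.75

Rearranging demand gives Qd = 18058 - 2P. In a free market, 18058 - 2P = 3P - 7442 gives the equilibrium P* = 5100, Q* = 7858.
Because the ceiling (3905) lies below the market-clearing price, it is binding.
At P = 3905: Qd = 18058 - 2·3905 = 10248 and Qs = 3·3905 - 7442 = 4273.
Consumer surplus without the control is ½ · (9029 - 5100) · 7858 = 15437041.
With the ceiling, 4273 units are sold at 3905 (assume they go to the highest-value buyers). The demand price at Q = 4273 is 6892.5, so CS = ½ · [(9029 - 3905) + (6892.5 - 3905)] · 4273 = 17330219.75.
Change in consumer surplus = 17330219.75 - 15437041 = 1893178.75.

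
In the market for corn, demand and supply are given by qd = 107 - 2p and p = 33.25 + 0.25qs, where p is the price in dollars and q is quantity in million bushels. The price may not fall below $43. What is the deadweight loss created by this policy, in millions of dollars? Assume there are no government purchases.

13.5

Rearranging supply gives qs = 4p - 133. Setting quantity demanded equal to quantity supplied, 107 - 2p = 4p - 133, gives p* = 40 and q* = 27.
Since 43 > 40, the floor is binding.
At p = 43: qd = 107 - 2·43 = 21 and qs = 4·43 - 133 = 39.
Quantity traded falls to 21. At q = 21 the demand price is (107 - 21)/2 = 43 and the supply price is (133 + 21)/4 = 38.5.
Deadweight loss = ½ · (43 - 38.5) · (27 - 21) = ½ · 4.5 · 6 = 13.5.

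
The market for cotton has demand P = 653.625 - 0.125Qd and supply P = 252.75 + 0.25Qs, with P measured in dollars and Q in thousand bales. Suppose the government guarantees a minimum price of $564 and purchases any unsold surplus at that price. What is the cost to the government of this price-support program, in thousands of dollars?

Rearranging demand gives Qd = 5229 - 8P; rearranging supply gives Qs = 4P - 1011. Setting quantity demanded equal to quantity supplied, 5229 - 8P = 4P - 1011, gives P* = 520 and Q* = 1069.
The floor of 564 is above the equilibrium price 520, so it binds.
At P = 564: Qd = 5229 - 8·564 = 717 and Qs = 4·564 - 1011 = 1245.
Surplus = Qs - Qd = 528.
Government expenditure = surplus × support price = 528 × 564 = 297792.

297792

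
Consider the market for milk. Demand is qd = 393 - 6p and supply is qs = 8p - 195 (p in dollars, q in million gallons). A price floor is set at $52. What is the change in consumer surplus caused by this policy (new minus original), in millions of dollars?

In a free market, 393 - 6p = 8p - 195 gives the equilibrium p* = 42, q* = 141.
Because the floor (52) lies above the market-clearing price, it is binding.
At p = 52: qd = 393 - 6·52 = 81 and qs = 8·52 - 195 = 221.
Consumer surplus without the control is ½ · (65.5 - 42) · 141 = 1656.75.
With the floor, consumers buy 81 units at 52, so CS = ½ · (65.5 - 52) · 81 = 546.75.
Change in consumer surplus = 546.75 - 1656.75 = -1110.

-1110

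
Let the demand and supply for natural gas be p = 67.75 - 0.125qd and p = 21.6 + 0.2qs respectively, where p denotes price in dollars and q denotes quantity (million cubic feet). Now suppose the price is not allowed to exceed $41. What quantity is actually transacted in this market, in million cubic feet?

Rearranging demand gives qd = 542 - 8p; rearranging supply gives qs = 5p - 108. Without the control the market clears where 542 - 8p = 5p - 108, i.e. p* = 50 and q* = 142.
Because the ceiling (41) lies below the market-clearing price, it is binding.
At p = 41: qd = 542 - 8·41 = 214 and qs = 5·41 - 108 = 97.
The quantity actually transacted is the short side, supply: 97.

97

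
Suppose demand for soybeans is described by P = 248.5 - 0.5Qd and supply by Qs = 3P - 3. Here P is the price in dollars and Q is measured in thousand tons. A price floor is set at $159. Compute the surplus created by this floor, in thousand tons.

Rearranging demand gives Qd = 497 - 2P. In a free market, 497 - 2P = 3P - 3 gives the equilibrium P* = 100, Q* = 297.
The floor of 159 is above the equilibrium price 100, so it binds.
At P = 159: Qd = 497 - 2·159 = 179 and Qs = 3·159 - 3 = 474.
Surplus = Qs - Qd = 474 - 179 = 295.

295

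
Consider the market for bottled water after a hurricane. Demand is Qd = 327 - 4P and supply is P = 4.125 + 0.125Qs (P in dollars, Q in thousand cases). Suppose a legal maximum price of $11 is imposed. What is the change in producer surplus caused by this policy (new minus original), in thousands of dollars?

-2489

Rearranging supply gives Qs = 8P - 33. Equilibrium: 327 - 4P = 8P - 33, so 360 = 12P and P* = 30, Q* = 207.
Because the ceiling (11) lies below the market-clearing price, it is binding.
At P = 11: Qd = 327 - 4·11 = 283 and Qs = 8·11 - 33 = 55.
Producer surplus without the control is ½ · (30 - 4.125) · 207 = 2678.0625.
With the ceiling, producers sell 55 units at 11, so PS = ½ · (11 - 4.125) · 55 = 189.0625.
Change in producer surplus = 189.0625 - 2678.0625 = -2489.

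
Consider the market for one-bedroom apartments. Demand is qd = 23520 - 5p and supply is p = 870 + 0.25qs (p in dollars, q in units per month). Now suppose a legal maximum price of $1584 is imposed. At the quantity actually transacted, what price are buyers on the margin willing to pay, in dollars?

4132.8

Rearranging supply gives qs = 4p - 3480. In a free market, 23520 - 5p = 4p - 3480 gives the equilibrium p* = 3000, q* = 8520.
Since 1584 < 3000, the ceiling is binding.
At p = 1584: qd = 23520 - 5·1584 = 15600 and qs = 4·1584 - 3480 = 2856.
Only 2856 units reach the market. On the demand curve, the marginal buyer's willingness to pay at q = 2856 is (23520 - 2856)/5 = 4132.8.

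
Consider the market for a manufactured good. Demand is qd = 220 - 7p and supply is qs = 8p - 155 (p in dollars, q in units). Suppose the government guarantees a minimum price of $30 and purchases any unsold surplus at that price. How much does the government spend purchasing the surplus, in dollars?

2250

In a free market, 220 - 7p = 8p - 155 gives the equilibrium p* = 25, q* = 45.
The floor of 30 is above the equilibrium price 25, so it binds.
At p = 30: qd = 220 - 7·30 = 10 and qs = 8·30 - 155 = 85.
Surplus = qs - qd = 75.
Government expenditure = surplus × support price = 75 × 30 = 2250.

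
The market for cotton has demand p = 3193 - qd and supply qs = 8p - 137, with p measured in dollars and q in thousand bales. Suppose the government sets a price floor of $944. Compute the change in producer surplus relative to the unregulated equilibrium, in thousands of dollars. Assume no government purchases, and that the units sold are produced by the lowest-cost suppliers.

1270333.75

Rearranging demand gives qd = 3193 - p. Setting quantity demanded equal to quantity supplied, 3193 - p = 8p - 137, gives p* = 370 and q* = 2823.
The floor of 944 is above the equilibrium price 370, so it binds.
At p = 944: qd = 3193 - 944 = 2249 and qs = 8·944 - 137 = 7415.
Producer surplus without the control is ½ · (370 - 17.125) · 2823 = 498083.0625.
With the floor, 2249 units are sold at 944. The supply price at q = 2249 is 298.25, so PS = ½ · [(944 - 17.125) + (944 - 298.25)] · 2249 = 1768416.8125.
Change in producer surplus = 1768416.8125 - 498083.0625 = 1270333.75.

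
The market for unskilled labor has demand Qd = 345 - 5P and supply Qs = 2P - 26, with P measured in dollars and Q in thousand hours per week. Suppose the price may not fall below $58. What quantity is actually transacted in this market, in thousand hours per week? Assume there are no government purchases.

55

In a free market, 345 - 5P = 2P - 26 gives the equilibrium P* = 53, Q* = 80.
Since 58 > 53, the floor is binding.
At P = 58: Qd = 345 - 5·58 = 55 and Qs = 2·58 - 26 = 90.
The quantity actually transacted is the short side, demand: 55.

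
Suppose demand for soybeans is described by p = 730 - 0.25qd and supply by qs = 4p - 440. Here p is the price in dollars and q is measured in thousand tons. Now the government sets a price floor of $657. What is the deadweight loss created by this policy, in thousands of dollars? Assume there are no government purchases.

224676

Rearranging demand gives qd = 2920 - 4p. Setting quantity demanded equal to quantity supplied, 2920 - 4p = 4p - 440, gives p* = 420 and q* = 1240.
Because the floor (657) lies above the market-clearing price, it is binding.
At p = 657: qd = 2920 - 4·657 = 292 and qs = 4·657 - 440 = 2188.
Quantity traded falls to 292. At q = 292 the demand price is (2920 - 292)/4 = 657 and the supply price is (440 + 292)/4 = 183.
Deadweight loss = ½ · (657 - 183) · (1240 - 292) = ½ · 474 · 948 = 224676.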